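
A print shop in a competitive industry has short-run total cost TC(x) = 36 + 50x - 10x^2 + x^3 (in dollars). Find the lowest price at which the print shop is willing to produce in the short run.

$25 per unit

The shutdown price is the minimum of AVC. VC = 50x - 10x^2 + x^3, so AVC = 50 - 10x + x^2.
At the minimum of AVC, MC = AVC. MC = 50 - 20x + 3x^2; setting MC = AVC gives 2x^2 - 10x = 0, so x = 5. min AVC = 25.
For P < $25 the firm produces nothing.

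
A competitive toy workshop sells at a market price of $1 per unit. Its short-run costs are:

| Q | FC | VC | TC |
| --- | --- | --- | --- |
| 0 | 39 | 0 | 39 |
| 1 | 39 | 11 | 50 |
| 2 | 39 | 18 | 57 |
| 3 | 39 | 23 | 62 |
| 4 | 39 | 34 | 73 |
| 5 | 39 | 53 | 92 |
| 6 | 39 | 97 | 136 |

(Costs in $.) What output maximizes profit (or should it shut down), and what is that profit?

Compute π = P·Q − TC at each output: Q=0: -39; Q=1: -49; Q=2: -55; Q=3: -59; Q=4: -69; Q=5: -87; Q=6: -130.
Profit is highest at Q = 0. Equivalently, the lowest AVC in the table is 23/3 ≈ $7.67 at Q = 3, and P = $1 falls below it — price never covers variable cost, so the firm shuts down and loses only its fixed cost.

Q = 0 (shut down); profit = -$39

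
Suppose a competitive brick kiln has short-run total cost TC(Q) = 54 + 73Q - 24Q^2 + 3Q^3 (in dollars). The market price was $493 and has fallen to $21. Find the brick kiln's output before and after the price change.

Output falls from 10 to 0 (the firm shuts down)

AVC = 73 - 24Q + 3Q^2, minimized at Q = 4 where min AVC = $25. MC = 73 - 48Q + 9Q^2.
At P = $493 ≥ min AVC, set P = MC on the rising branch: Q = 10.
At P = $21 < min AVC = $25, price no longer covers variable cost at any output, so the firm shuts down: Q = 0.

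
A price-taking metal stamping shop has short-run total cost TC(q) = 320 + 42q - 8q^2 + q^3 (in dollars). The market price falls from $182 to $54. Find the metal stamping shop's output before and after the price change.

MC = 42 - 16q + 3q^2; the shutdown threshold is min AVC = $26 (at q = 4).
At P = $182 ≥ min AVC, set P = MC on the rising branch: q = 10.
At P = $54 ≥ min AVC, set P = MC: q = 6. The firm stays open but cuts output.

Output falls from 10 to 6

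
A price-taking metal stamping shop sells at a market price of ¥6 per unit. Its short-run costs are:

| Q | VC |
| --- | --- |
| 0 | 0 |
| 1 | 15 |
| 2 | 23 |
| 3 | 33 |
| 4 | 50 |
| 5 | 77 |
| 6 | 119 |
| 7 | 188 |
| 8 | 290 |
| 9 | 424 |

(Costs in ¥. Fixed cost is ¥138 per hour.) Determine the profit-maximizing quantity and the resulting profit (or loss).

Tabulate TR − TC: Q=0: -138; Q=1: -147; Q=2: -149; Q=3: -153; Q=4: -164; Q=5: -185; Q=6: -221; Q=7: -284; Q=8: -380; Q=9: -508.
Profit is highest at Q = 0. Equivalently, the lowest AVC in the table is 33/3 ≈ ¥11 at Q = 3, and P = ¥6 falls below it — price never covers variable cost, so the firm shuts down and loses only its fixed cost.

Q = 0 (shut down); profit = -¥138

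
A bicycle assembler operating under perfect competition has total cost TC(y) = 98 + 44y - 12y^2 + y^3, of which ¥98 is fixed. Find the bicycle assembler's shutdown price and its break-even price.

Shutdown price = ¥8; break-even price = ¥23

AVC = 44 - 12y + y^2; minimized at y = 6, giving min AVC = ¥8. That is the shutdown price.
ATC = 98/y + 44 - 12y + y^2. Setting dATC/dy = −98/y^2 − 12 + 2y = 0 gives y = 7 (since 2·7^3 − 12·7^2 = 98).
min ATC = 98/7 + 44 − 12·7 + 7^2 = ¥23. That is the break-even price.
For ¥8 ≤ P < ¥23 the firm produces at a loss; below ¥8 it shuts down.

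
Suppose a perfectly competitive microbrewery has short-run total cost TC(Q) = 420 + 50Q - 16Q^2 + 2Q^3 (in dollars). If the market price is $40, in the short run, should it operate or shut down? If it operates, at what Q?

Strip out fixed cost: VC = 50Q - 16Q^2 + 2Q^3. Then AVC = 50 - 16Q + 2Q^2 and MC = 50 - 32Q + 6Q^2.
The AVC parabola has its vertex at Q = 16/4 = 4, where AVC = 50 - 16·4 + 2·4^2 = $18.
Because $40 ≥ $18, revenue can cover variable cost; the firm operates.
Solving P = MC: 10 - 32Q + 6Q^2 = 0 ⇒ Q = 1/3 or 5. On the upward-sloping branch, Q* = 5.
Check: AVC at Q = 5 is $20 ≤ P, so revenue covers variable cost.
Profit = P·Q − TC = 40·5 − 520 = -$320, a loss, but smaller than the $420 fixed cost the firm would lose by shutting down.

Produce at Q = 5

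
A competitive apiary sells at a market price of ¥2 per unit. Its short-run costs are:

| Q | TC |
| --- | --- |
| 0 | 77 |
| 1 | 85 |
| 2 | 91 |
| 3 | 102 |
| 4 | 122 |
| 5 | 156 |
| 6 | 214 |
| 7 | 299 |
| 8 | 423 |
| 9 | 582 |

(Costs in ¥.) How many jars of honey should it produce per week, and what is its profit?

Q = 0 (shut down); profit = -¥77

Compute π = P·Q − TC at each output: Q=0: -77; Q=1: -83; Q=2: -87; Q=3: -96; Q=4: -114; Q=5: -146; Q=6: -202; Q=7: -285; Q=8: -407; Q=9: -564.
Profit is highest at Q = 0. Equivalently, the lowest AVC in the table is 14/2 ≈ ¥7 at Q = 2, and P = ¥2 falls below it — price never covers variable cost, so the firm shuts down and loses only its fixed cost.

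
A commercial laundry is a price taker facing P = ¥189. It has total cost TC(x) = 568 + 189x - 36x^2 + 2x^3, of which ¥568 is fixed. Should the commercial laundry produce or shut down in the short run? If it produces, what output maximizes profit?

From TC, MC = TC'(x) = 189 - 72x + 6x^2 and AVC = VC/x = 189 - 36x + 2x^2.
AVC hits its minimum where MC = AVC, at x = 9, giving min AVC = 189 - 36·9 + 2·9^2 = ¥27.
Because ¥189 ≥ ¥27, revenue can cover variable cost; the firm operates.
P = MC gives -72x + 6x^2 = 0, with roots 0 and 12. Take the larger (rising MC): x* = 12.
Check: AVC at x = 12 is ¥45 ≤ P, so revenue covers variable cost.
Profit = P·x − TC = 189·12 − 1108 = ¥1160.

Produce at x = 12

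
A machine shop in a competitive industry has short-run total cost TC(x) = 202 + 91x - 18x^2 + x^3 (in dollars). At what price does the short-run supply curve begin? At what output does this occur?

$10 per unit, at x = 9

Short-run supply begins at min AVC. From VC = 91x - 18x^2 + x^3, AVC = 91 - 18x + x^2.
At the minimum of AVC, MC = AVC. MC = 91 - 36x + 3x^2; setting MC = AVC gives 2x^2 - 18x = 0, so x = 9. min AVC = 10.
For P < $10 the firm produces nothing.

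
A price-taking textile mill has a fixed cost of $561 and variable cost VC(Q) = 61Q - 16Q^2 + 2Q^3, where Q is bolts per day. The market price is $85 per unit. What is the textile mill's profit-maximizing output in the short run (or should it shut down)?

Variable cost is VC = 61Q - 16Q^2 + 2Q^3, so AVC = VC/Q = 61 - 16Q + 2Q^2 and MC = dTC/dQ = 61 - 32Q + 6Q^2.
The AVC parabola has its vertex at Q = 16/4 = 4, where AVC = 61 - 16·4 + 2·4^2 = $29.
P = $85 exceeds min AVC = $29, so the firm stays open.
Set P = MC: 85 = 61 - 32Q + 6Q^2 → -24 - 32Q + 6Q^2 = 0. The roots are Q = -2/3 and Q = 6; the profit-maximizing output is on the rising part of MC, so Q* = 6.
Check: AVC at Q = 6 is $37 ≤ P, so revenue covers variable cost.
Profit = P·Q − TC = 85·6 − 783 = -$273, a loss, but smaller than the $561 fixed cost the firm would lose by shutting down.

Produce at Q = 6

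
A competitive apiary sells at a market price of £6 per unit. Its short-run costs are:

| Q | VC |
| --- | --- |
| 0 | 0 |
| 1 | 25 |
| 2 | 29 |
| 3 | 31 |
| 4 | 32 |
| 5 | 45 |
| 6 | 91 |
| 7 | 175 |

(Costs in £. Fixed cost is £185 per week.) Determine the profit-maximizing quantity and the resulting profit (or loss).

Profit at each row (π = 6Q − TC): Q=0: -185; Q=1: -204; Q=2: -202; Q=3: -198; Q=4: -193; Q=5: -200; Q=6: -240; Q=7: -318.
Profit is highest at Q = 0. Equivalently, the lowest AVC in the table is 32/4 ≈ £8 at Q = 4, and P = £6 falls below it — price never covers variable cost, so the firm shuts down and loses only its fixed cost.

Q = 0 (shut down); profit = -£185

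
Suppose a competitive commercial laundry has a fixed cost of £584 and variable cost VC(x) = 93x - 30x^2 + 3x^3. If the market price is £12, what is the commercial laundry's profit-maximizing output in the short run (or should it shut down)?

From TC, MC = TC'(x) = 93 - 60x + 9x^2 and AVC = VC/x = 93 - 30x + 3x^2.
AVC hits its minimum where MC = AVC, at x = 5, giving min AVC = 93 - 30·5 + 3·5^2 = £18.
P = £12 lies below min AVC = £18; no output level covers variable cost.
Shutting down limits the loss to fixed cost, £584.

Shut down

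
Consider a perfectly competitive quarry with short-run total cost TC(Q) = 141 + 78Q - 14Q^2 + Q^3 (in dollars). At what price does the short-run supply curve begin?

$29 per unit

The firm shuts down when price falls below the minimum of average variable cost. AVC = VC/Q = 78 - 14Q + Q^2.
dAVC/dQ = -14 + 2Q = 0 gives Q = 7. min AVC = 78 - 14·7 + 7^2 = 29.
The firm shuts down for any P below $29.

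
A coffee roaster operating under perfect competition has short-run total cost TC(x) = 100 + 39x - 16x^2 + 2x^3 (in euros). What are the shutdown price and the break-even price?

Shutdown price = €7; break-even price = €29

AVC = 39 - 16x + 2x^2; minimized at x = 4, giving min AVC = €7. That is the shutdown price.
ATC = 100/x + 39 - 16x + 2x^2. Setting dATC/dx = −100/x^2 − 16 + 4x = 0 gives x = 5 (since 4·5^3 − 16·5^2 = 100).
min ATC = 100/5 + 39 − 16·5 + 2·5^2 = €29. That is the break-even price.
Between these two prices the firm operates at a loss; above €29 it earns a profit.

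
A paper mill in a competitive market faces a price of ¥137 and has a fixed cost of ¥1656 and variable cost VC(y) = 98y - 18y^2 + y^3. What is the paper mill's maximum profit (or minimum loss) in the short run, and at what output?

Profit = -¥304 at y = 13

AVC = 98 - 18y + y^2; min AVC = ¥17 at y = 9. Since P = ¥137 ≥ min AVC, the firm produces.
MC = 98 - 36y + 3y^2. Setting P = MC and taking the root on the rising branch gives y* = 13.
TR = 137·13 = 1781. TC = 1656 + 429 = 2085. Profit = 1781 − 2085 = -¥304.
By producing, the firm covers all variable cost plus ¥1352 of fixed cost; shutting down would lose the full ¥1656.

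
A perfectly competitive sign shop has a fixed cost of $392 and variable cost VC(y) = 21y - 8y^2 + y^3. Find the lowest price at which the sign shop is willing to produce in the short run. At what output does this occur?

$5 per unit, at y = 4

The firm shuts down when price falls below the minimum of average variable cost. AVC = VC/y = 21 - 8y + y^2.
dAVC/dy = -8 + 2y = 0 gives y = 4. min AVC = 21 - 8·4 + 4^2 = 5.
For P < $5 the firm produces nothing.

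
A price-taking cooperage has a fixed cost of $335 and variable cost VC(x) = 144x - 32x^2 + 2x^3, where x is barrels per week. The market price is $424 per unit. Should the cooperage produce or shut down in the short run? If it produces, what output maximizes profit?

Strip out fixed cost: VC = 144x - 32x^2 + 2x^3. Then AVC = 144 - 32x + 2x^2 and MC = 144 - 64x + 6x^2.
AVC is minimized where dAVC/dx = -32 + 4x = 0, at x = 8; min AVC = 144 - 32·8 + 2·8^2 = $16.
Since P = $424 ≥ min AVC = $16, price covers variable cost and the firm should produce.
P = MC gives -280 - 64x + 6x^2 = 0, with roots -10/3 and 14. Take the larger (rising MC): x* = 14.
Check: AVC at x = 14 is $88 ≤ P, so revenue covers variable cost.
Profit = P·x − TC = 424·14 − 1567 = $4369.

Produce at x = 14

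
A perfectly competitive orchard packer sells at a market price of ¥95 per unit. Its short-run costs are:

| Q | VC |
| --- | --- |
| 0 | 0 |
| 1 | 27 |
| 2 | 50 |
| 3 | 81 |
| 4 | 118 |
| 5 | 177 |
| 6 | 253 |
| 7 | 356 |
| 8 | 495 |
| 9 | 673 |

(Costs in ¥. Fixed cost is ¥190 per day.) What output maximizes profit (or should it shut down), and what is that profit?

Tabulate TR − TC: Q=0: -190; Q=1: -122; Q=2: -50; Q=3: 14; Q=4: 72; Q=5: 108; Q=6: 127; Q=7: 119; Q=8: 75; Q=9: -8.
Profit is maximized at Q = 6. AVC there is 253/6 = ¥42.17 ≤ P, so producing beats shutting down (which would give -¥190).

Q = 6; profit = ¥127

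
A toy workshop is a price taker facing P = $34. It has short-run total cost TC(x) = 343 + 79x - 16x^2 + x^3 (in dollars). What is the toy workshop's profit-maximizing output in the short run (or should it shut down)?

Produce at x = 9

Strip out fixed cost: VC = 79x - 16x^2 + x^3. Then AVC = 79 - 16x + x^2 and MC = 79 - 32x + 3x^2.
The AVC parabola has its vertex at x = 16/2 = 8, where AVC = 79 - 16·8 + 8^2 = $15.
Because $34 ≥ $15, revenue can cover variable cost; the firm operates.
P = MC gives 45 - 32x + 3x^2 = 0, with roots 5/3 and 9. Take the larger (rising MC): x* = 9.
Check: AVC at x = 9 is $16 ≤ P, so revenue covers variable cost.
Profit = P·x − TC = 34·9 − 487 = -$181, a loss, but smaller than the $343 fixed cost the firm would lose by shutting down.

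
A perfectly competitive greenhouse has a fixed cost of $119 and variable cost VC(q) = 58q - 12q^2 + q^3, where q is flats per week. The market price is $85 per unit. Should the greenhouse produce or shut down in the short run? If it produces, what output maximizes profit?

Produce at q = 9

From TC, MC = TC'(q) = 58 - 24q + 3q^2 and AVC = VC/q = 58 - 12q + q^2.
AVC is minimized where dAVC/dq = -12 + 2q = 0, at q = 6; min AVC = 58 - 12·6 + 6^2 = $22.
P = $85 exceeds min AVC = $22, so the firm stays open.
P = MC gives -27 - 24q + 3q^2 = 0, with roots -1 and 9. Take the larger (rising MC): q* = 9.
Check: AVC at q = 9 is $31 ≤ P, so revenue covers variable cost.
Profit = P·q − TC = 85·9 − 398 = $367.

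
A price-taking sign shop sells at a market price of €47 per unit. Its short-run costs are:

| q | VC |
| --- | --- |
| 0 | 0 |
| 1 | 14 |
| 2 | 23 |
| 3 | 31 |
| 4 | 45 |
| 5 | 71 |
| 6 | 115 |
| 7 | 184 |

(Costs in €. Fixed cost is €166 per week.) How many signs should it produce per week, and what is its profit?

Profit at each row (π = 47q − TC): q=0: -166; q=1: -133; q=2: -95; q=3: -56; q=4: -23; q=5: -2; q=6: 1; q=7: -21.
Profit is maximized at q = 6. AVC there is 115/6 = €19.17 ≤ P, so producing beats shutting down (which would give -€166).

q = 6; profit = €1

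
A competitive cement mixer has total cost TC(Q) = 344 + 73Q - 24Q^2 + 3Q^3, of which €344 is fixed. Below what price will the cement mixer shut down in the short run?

€25 per unit

The firm shuts down when price falls below the minimum of average variable cost. AVC = VC/Q = 73 - 24Q + 3Q^2.
At the minimum of AVC, MC = AVC. MC = 73 - 48Q + 9Q^2; setting MC = AVC gives 6Q^2 - 24Q = 0, so Q = 4. min AVC = 25.
For P < €25 the firm produces nothing.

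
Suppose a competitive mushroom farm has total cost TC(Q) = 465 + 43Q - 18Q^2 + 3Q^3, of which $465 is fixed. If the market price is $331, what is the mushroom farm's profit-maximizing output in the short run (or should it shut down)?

Variable cost is VC = 43Q - 18Q^2 + 3Q^3, so AVC = VC/Q = 43 - 18Q + 3Q^2 and MC = dTC/dQ = 43 - 36Q + 9Q^2.
AVC hits its minimum where MC = AVC, at Q = 3, giving min AVC = 43 - 18·3 + 3·3^2 = $16.
P = $331 exceeds min AVC = $16, so the firm stays open.
P = MC gives -288 - 36Q + 9Q^2 = 0, with roots -4 and 8. Take the larger (rising MC): Q* = 8.
Check: AVC at Q = 8 is $91 ≤ P, so revenue covers variable cost.
Profit = P·Q − TC = 331·8 − 1193 = $1455.

Produce at Q = 8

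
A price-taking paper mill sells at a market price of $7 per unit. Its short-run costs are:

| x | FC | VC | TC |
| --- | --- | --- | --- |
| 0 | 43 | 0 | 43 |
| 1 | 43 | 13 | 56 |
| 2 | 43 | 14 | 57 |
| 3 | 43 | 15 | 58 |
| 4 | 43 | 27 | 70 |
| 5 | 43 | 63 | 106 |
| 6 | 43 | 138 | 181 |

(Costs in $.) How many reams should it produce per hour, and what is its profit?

x = 3; profit = -$37

Profit at each row (π = 7x − TC): x=0: -43; x=1: -49; x=2: -43; x=3: -37; x=4: -42; x=5: -71; x=6: -139.
Profit is maximized at x = 3. AVC there is 15/3 = $5 ≤ P, so producing beats shutting down (which would give -$43).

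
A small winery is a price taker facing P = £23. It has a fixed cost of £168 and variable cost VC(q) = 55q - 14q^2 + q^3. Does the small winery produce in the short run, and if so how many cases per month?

Produce at q = 8

Variable cost is VC = 55q - 14q^2 + q^3, so AVC = VC/q = 55 - 14q + q^2 and MC = dTC/dq = 55 - 28q + 3q^2.
AVC hits its minimum where MC = AVC, at q = 7, giving min AVC = 55 - 14·7 + 7^2 = £6.
P = £23 exceeds min AVC = £6, so the firm stays open.
P = MC gives 32 - 28q + 3q^2 = 0, with roots 4/3 and 8. Take the larger (rising MC): q* = 8.
Check: AVC at q = 8 is £7 ≤ P, so revenue covers variable cost.
Profit = P·q − TC = 23·8 − 224 = -£40, a loss, but smaller than the £168 fixed cost the firm would lose by shutting down.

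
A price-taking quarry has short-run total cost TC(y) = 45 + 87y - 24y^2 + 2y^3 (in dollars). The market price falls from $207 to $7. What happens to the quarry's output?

Output falls from 10 to 0 (the firm shuts down)

MC = 87 - 48y + 6y^2; the shutdown threshold is min AVC = $15 (at y = 6).
At P = $207 ≥ min AVC, set P = MC on the rising branch: y = 10.
At P = $7 < min AVC = $15, price no longer covers variable cost at any output, so the firm shuts down: y = 0.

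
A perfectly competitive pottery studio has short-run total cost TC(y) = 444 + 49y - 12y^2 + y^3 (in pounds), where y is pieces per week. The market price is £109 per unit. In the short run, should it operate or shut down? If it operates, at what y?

Produce at y = 10

Strip out fixed cost: VC = 49y - 12y^2 + y^3. Then AVC = 49 - 12y + y^2 and MC = 49 - 24y + 3y^2.
The AVC parabola has its vertex at y = 12/2 = 6, where AVC = 49 - 12·6 + 6^2 = £13.
Since P = £109 ≥ min AVC = £13, price covers variable cost and the firm should produce.
P = MC gives -60 - 24y + 3y^2 = 0, with roots -2 and 10. Take the larger (rising MC): y* = 10.
Check: AVC at y = 10 is £29 ≤ P, so revenue covers variable cost.
Profit = P·y − TC = 109·10 − 734 = £356.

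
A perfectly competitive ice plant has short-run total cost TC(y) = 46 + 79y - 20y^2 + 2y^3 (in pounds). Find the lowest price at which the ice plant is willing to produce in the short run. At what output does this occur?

£29 per unit, at y = 5

The shutdown price is the minimum of AVC. VC = 79y - 20y^2 + 2y^3, so AVC = 79 - 20y + 2y^2.
dAVC/dy = -20 + 4y = 0 gives y = 5. min AVC = 79 - 20·5 + 2·5^2 = 29.
The firm shuts down for any P below £29.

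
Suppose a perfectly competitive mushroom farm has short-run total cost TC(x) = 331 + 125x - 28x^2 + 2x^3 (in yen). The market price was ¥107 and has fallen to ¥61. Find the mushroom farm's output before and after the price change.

MC = 125 - 56x + 6x^2; the shutdown threshold is min AVC = ¥27 (at x = 7).
At P = ¥107 ≥ min AVC, set P = MC on the rising branch: x = 9.
At P = ¥61 ≥ min AVC, set P = MC: x = 8. The firm stays open but cuts output.

Output falls from 9 to 8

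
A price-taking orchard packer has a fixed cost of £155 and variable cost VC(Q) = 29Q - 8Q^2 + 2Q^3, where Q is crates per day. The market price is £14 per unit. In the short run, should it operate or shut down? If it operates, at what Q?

Shut down

Variable cost is VC = 29Q - 8Q^2 + 2Q^3, so AVC = VC/Q = 29 - 8Q + 2Q^2 and MC = dTC/dQ = 29 - 16Q + 6Q^2.
AVC hits its minimum where MC = AVC, at Q = 2, giving min AVC = 29 - 8·2 + 2·2^2 = £21.
P = £14 lies below min AVC = £21; no output level covers variable cost.
Best response: produce nothing and absorb the £155 fixed cost.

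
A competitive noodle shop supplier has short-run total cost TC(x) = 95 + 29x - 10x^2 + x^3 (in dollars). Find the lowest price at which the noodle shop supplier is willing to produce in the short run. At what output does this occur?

The firm shuts down when price falls below the minimum of average variable cost. AVC = VC/x = 29 - 10x + x^2.
dAVC/dx = -10 + 2x = 0 gives x = 5. min AVC = 29 - 10·5 + 5^2 = 4.
So the shutdown price is $4.

$4 per unit, at x = 5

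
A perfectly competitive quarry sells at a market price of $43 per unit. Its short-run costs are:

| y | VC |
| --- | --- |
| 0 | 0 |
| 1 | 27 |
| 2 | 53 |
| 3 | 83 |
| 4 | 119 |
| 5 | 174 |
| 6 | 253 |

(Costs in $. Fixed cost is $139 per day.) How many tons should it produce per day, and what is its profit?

y = 4; profit = -$86

Compute π = P·y − TC at each output: y=0: -139; y=1: -123; y=2: -106; y=3: -93; y=4: -86; y=5: -98; y=6: -134.
Profit is maximized at y = 4. AVC there is 119/4 = $29.75 ≤ P, so producing beats shutting down (which would give -$139).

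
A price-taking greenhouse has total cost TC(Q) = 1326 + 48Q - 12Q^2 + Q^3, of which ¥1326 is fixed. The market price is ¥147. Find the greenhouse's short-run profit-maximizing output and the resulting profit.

Profit = -¥116 at Q = 11

AVC = 48 - 12Q + Q^2 has its minimum ¥12 at Q = 6; price ¥147 clears that bar, so the firm operates.
MC = 48 - 24Q + 3Q^2. Setting P = MC and taking the root on the rising branch gives Q* = 11.
TR = 147·11 = 1617. TC = 1326 + 407 = 1733. Profit = 1617 − 1733 = -¥116.
Shutting down would mean losing the fixed cost of ¥1326, so operating at a loss of ¥116 is better by ¥1210.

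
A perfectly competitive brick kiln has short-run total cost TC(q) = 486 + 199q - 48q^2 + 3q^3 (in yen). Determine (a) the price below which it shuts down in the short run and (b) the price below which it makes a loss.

AVC = 199 - 48q + 3q^2; minimized at q = 8, giving min AVC = ¥7. That is the shutdown price.
ATC = 486/q + 199 - 48q + 3q^2. Setting dATC/dq = −486/q^2 − 48 + 6q = 0 gives q = 9 (since 6·9^3 − 48·9^2 = 486).
min ATC = 486/9 + 199 − 48·9 + 3·9^2 = ¥64. That is the break-even price.
Between these two prices the firm operates at a loss; above ¥64 it earns a profit.

Shutdown price = ¥7; break-even price = ¥64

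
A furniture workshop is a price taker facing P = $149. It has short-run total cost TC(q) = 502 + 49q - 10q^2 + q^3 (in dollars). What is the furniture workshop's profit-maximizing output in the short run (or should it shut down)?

Produce at q = 10

From TC, MC = TC'(q) = 49 - 20q + 3q^2 and AVC = VC/q = 49 - 10q + q^2.
AVC hits its minimum where MC = AVC, at q = 5, giving min AVC = 49 - 10·5 + 5^2 = $24.
P = $149 exceeds min AVC = $24, so the firm stays open.
Solving P = MC: -100 - 20q + 3q^2 = 0 ⇒ q = -10/3 or 10. On the upward-sloping branch, q* = 10.
Check: AVC at q = 10 is $49 ≤ P, so revenue covers variable cost.
Profit = P·q − TC = 149·10 − 992 = $498.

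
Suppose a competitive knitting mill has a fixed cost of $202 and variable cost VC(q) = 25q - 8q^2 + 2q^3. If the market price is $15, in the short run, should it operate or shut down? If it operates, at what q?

From TC, MC = TC'(q) = 25 - 16q + 6q^2 and AVC = VC/q = 25 - 8q + 2q^2.
AVC is minimized where dAVC/dq = -8 + 4q = 0, at q = 2; min AVC = 25 - 8·2 + 2·2^2 = $17.
Since P = $15 < min AVC = $17, price fails to cover variable cost at any output.
Best response: produce nothing and absorb the $202 fixed cost.

Shut down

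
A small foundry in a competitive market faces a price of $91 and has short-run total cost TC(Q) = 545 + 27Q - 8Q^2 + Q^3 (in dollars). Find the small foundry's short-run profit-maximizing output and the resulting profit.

Profit = -$33 at Q = 8

AVC = 27 - 8Q + Q^2; min AVC = $11 at Q = 4. Since P = $91 ≥ min AVC, the firm produces.
MC = 27 - 16Q + 3Q^2. Setting P = MC and taking the root on the rising branch gives Q* = 8.
TR = 91·8 = 728. TC = 545 + 216 = 761. Profit = 728 − 761 = -$33.
Shutting down would mean losing the fixed cost of $545, so operating at a loss of $33 is better by $512.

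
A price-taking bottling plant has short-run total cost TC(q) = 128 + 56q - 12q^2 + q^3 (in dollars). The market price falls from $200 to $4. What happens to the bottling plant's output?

MC = 56 - 24q + 3q^2; the shutdown threshold is min AVC = $20 (at q = 6).
With P = $200 above the shutdown price, P = MC gives q = 12.
At P = $4 < min AVC = $20, price no longer covers variable cost at any output, so the firm shuts down: q = 0.

Output falls from 12 to 0 (the firm shuts down)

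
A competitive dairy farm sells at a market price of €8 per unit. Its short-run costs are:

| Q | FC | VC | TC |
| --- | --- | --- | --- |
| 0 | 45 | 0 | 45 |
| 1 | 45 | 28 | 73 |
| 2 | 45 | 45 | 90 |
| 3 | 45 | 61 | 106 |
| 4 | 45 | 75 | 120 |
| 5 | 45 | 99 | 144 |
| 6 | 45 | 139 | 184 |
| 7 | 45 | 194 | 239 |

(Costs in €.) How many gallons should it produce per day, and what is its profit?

Q = 0 (shut down); profit = -€45

Profit at each row (π = 8Q − TC): Q=0: -45; Q=1: -65; Q=2: -74; Q=3: -82; Q=4: -88; Q=5: -104; Q=6: -136; Q=7: -183.
Profit is highest at Q = 0. Equivalently, the lowest AVC in the table is 75/4 ≈ €18.75 at Q = 4, and P = €8 falls below it — price never covers variable cost, so the firm shuts down and loses only its fixed cost.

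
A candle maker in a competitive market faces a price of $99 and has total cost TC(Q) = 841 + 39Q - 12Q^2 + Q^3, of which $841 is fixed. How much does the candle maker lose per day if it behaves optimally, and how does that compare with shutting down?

Profit = -$41 at Q = 10

AVC = 39 - 12Q + Q^2; min AVC = $3 at Q = 6. Since P = $99 ≥ min AVC, the firm produces.
With MC = 39 - 24Q + 3Q^2, P = MC on the upward-sloping part at Q* = 10.
TR = 99·10 = 990. TC = 841 + 190 = 1031. Profit = 990 − 1031 = -$41.
Shutting down would mean losing the fixed cost of $841, so operating at a loss of $41 is better by $800.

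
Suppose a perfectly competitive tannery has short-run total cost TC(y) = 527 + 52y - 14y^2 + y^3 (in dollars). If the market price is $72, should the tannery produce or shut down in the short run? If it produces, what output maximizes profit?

Produce at y = 10

Strip out fixed cost: VC = 52y - 14y^2 + y^3. Then AVC = 52 - 14y + y^2 and MC = 52 - 28y + 3y^2.
AVC is minimized where dAVC/dy = -14 + 2y = 0, at y = 7; min AVC = 52 - 14·7 + 7^2 = $3.
Because $72 ≥ $3, revenue can cover variable cost; the firm operates.
P = MC gives -20 - 28y + 3y^2 = 0, with roots -2/3 and 10. Take the larger (rising MC): y* = 10.
Check: AVC at y = 10 is $12 ≤ P, so revenue covers variable cost.
Profit = P·y − TC = 72·10 − 647 = $73.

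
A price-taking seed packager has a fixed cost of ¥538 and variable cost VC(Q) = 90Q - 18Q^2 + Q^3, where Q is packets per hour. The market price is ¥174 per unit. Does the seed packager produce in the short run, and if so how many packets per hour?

Variable cost is VC = 90Q - 18Q^2 + Q^3, so AVC = VC/Q = 90 - 18Q + Q^2 and MC = dTC/dQ = 90 - 36Q + 3Q^2.
AVC is minimized where dAVC/dQ = -18 + 2Q = 0, at Q = 9; min AVC = 90 - 18·9 + 9^2 = ¥9.
Since P = ¥174 ≥ min AVC = ¥9, price covers variable cost and the firm should produce.
Solving P = MC: -84 - 36Q + 3Q^2 = 0 ⇒ Q = -2 or 14. On the upward-sloping branch, Q* = 14.
Check: AVC at Q = 14 is ¥34 ≤ P, so revenue covers variable cost.
Profit = P·Q − TC = 174·14 − 1014 = ¥1422.

Produce at Q = 14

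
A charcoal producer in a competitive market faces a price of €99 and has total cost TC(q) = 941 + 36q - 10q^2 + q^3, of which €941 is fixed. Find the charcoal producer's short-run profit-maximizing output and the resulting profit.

Profit = -€293 at q = 9

AVC = 36 - 10q + q^2 has its minimum €11 at q = 5; price €99 clears that bar, so the firm operates.
MC = 36 - 20q + 3q^2. Setting P = MC and taking the root on the rising branch gives q* = 9.
TR = 99·9 = 891. TC = 941 + 243 = 1184. Profit = 891 − 1184 = -€293.
Shutting down would mean losing the fixed cost of €941, so operating at a loss of €293 is better by €648.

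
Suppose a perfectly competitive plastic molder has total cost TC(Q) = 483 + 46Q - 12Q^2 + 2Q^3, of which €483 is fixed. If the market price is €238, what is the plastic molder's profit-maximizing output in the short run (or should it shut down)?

Variable cost is VC = 46Q - 12Q^2 + 2Q^3, so AVC = VC/Q = 46 - 12Q + 2Q^2 and MC = dTC/dQ = 46 - 24Q + 6Q^2.
The AVC parabola has its vertex at Q = 12/4 = 3, where AVC = 46 - 12·3 + 2·3^2 = €28.
Since P = €238 ≥ min AVC = €28, price covers variable cost and the firm should produce.
P = MC gives -192 - 24Q + 6Q^2 = 0, with roots -4 and 8. Take the larger (rising MC): Q* = 8.
Check: AVC at Q = 8 is €78 ≤ P, so revenue covers variable cost.
Profit = P·Q − TC = 238·8 − 1107 = €797.

Produce at Q = 8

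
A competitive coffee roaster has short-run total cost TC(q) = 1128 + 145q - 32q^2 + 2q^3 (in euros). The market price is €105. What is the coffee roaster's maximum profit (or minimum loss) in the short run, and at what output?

Profit = -€328 at q = 10

AVC = 145 - 32q + 2q^2 has its minimum €17 at q = 8; price €105 clears that bar, so the firm operates.
MC = 145 - 64q + 6q^2. Setting P = MC and taking the root on the rising branch gives q* = 10.
TR = 105·10 = 1050. TC = 1128 + 250 = 1378. Profit = 1050 − 1378 = -€328.
By producing, the firm covers all variable cost plus €800 of fixed cost; shutting down would lose the full €1128.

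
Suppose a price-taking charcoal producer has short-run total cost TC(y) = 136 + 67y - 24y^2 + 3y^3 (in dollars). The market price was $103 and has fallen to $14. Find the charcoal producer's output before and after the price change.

AVC = 67 - 24y + 3y^2, minimized at y = 4 where min AVC = $19. MC = 67 - 48y + 9y^2.
With P = $103 above the shutdown price, P = MC gives y = 6.
At P = $14 < min AVC = $19, price no longer covers variable cost at any output, so the firm shuts down: y = 0.

Output falls from 6 to 0 (the firm shuts down)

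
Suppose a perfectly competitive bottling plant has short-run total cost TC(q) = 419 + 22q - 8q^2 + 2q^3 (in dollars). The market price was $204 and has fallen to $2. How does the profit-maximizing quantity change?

MC = 22 - 16q + 6q^2; the shutdown threshold is min AVC = $14 (at q = 2).
At P = $204 ≥ min AVC, set P = MC on the rising branch: q = 7.
At P = $2 < min AVC = $14, price no longer covers variable cost at any output, so the firm shuts down: q = 0.

Output falls from 7 to 0 (the firm shuts down)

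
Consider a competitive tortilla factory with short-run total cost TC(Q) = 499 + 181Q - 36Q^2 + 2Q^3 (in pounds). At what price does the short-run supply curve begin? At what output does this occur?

The firm shuts down when price falls below the minimum of average variable cost. AVC = VC/Q = 181 - 36Q + 2Q^2.
dAVC/dQ = -36 + 4Q = 0 gives Q = 9. min AVC = 181 - 36·9 + 2·9^2 = 19.
So the shutdown price is £19.

£19 per unit, at Q = 9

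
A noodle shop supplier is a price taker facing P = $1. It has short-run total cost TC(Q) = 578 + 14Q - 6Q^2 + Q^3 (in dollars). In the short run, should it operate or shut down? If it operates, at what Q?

From TC, MC = TC'(Q) = 14 - 12Q + 3Q^2 and AVC = VC/Q = 14 - 6Q + Q^2.
AVC hits its minimum where MC = AVC, at Q = 3, giving min AVC = 14 - 6·3 + 3^2 = $5.
With P < min AVC ($1 < $5), every unit sold adds to the loss.
Best response: produce nothing and absorb the $578 fixed cost.

Shut down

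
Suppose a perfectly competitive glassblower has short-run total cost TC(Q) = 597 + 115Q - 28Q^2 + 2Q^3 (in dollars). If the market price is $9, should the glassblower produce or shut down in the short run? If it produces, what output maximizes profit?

Shut down

From TC, MC = TC'(Q) = 115 - 56Q + 6Q^2 and AVC = VC/Q = 115 - 28Q + 2Q^2.
AVC hits its minimum where MC = AVC, at Q = 7, giving min AVC = 115 - 28·7 + 2·7^2 = $17.
P = $9 lies below min AVC = $17; no output level covers variable cost.
The firm minimizes its loss by shutting down and losing only its fixed cost of $597.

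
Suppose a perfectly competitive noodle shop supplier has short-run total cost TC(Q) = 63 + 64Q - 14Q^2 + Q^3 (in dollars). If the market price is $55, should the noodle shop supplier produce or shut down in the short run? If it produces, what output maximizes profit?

Strip out fixed cost: VC = 64Q - 14Q^2 + Q^3. Then AVC = 64 - 14Q + Q^2 and MC = 64 - 28Q + 3Q^2.
AVC is minimized where dAVC/dQ = -14 + 2Q = 0, at Q = 7; min AVC = 64 - 14·7 + 7^2 = $15.
P = $55 exceeds min AVC = $15, so the firm stays open.
Solving P = MC: 9 - 28Q + 3Q^2 = 0 ⇒ Q = 1/3 or 9. On the upward-sloping branch, Q* = 9.
Check: AVC at Q = 9 is $19 ≤ P, so revenue covers variable cost.
Profit = P·Q − TC = 55·9 − 234 = $261.

Produce at Q = 9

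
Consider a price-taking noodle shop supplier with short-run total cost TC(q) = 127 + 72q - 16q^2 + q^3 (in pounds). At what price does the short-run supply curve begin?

£8 per unit

The shutdown price is the minimum of AVC. VC = 72q - 16q^2 + q^3, so AVC = 72 - 16q + q^2.
At the minimum of AVC, MC = AVC. MC = 72 - 32q + 3q^2; setting MC = AVC gives 2q^2 - 16q = 0, so q = 8. min AVC = 8.
For P < £8 the firm produces nothing.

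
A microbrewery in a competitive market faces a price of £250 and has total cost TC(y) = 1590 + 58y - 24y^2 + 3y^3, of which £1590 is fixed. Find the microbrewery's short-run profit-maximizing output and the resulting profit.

AVC = 58 - 24y + 3y^2 has its minimum £10 at y = 4; price £250 clears that bar, so the firm operates.
MC = 58 - 48y + 9y^2. Setting P = MC and taking the root on the rising branch gives y* = 8.
TR = 250·8 = 2000. TC = 1590 + 464 = 2054. Profit = 2000 − 2054 = -£54.
That loss of £54 beats the £1590 the firm would lose by shutting down; producing recovers £1536 of fixed cost.

Profit = -£54 at y = 8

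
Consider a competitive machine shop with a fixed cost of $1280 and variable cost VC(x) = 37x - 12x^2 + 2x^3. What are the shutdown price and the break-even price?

Shutdown price = min AVC. AVC = 37 - 12x + 2x^2, with vertex at x = 3 and minimum $19.
ATC = 1280/x + 37 - 12x + 2x^2. Setting dATC/dx = −1280/x^2 − 12 + 4x = 0 gives x = 8 (since 4·8^3 − 12·8^2 = 1280).
min ATC = 1280/8 + 37 − 12·8 + 2·8^2 = $229. That is the break-even price.
For $19 ≤ P < $229 the firm produces at a loss; below $19 it shuts down.

Shutdown price = $19; break-even price = $229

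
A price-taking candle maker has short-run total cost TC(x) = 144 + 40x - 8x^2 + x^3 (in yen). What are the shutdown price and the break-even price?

Shutdown price = ¥24; break-even price = ¥52

Shutdown price = min AVC. AVC = 40 - 8x + x^2, with vertex at x = 4 and minimum ¥24.
ATC = 144/x + 40 - 8x + x^2. Setting dATC/dx = −144/x^2 − 8 + 2x = 0 gives x = 6 (since 2·6^3 − 8·6^2 = 144).
min ATC = 144/6 + 40 − 8·6 + 6^2 = ¥52. That is the break-even price.
Between these two prices the firm operates at a loss; above ¥52 it earns a profit.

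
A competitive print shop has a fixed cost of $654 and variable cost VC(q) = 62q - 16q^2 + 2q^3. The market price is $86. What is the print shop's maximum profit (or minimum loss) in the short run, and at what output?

Profit = -$366 at q = 6

AVC = 62 - 16q + 2q^2; min AVC = $30 at q = 4. Since P = $86 ≥ min AVC, the firm produces.
MC = 62 - 32q + 6q^2. Setting P = MC and taking the root on the rising branch gives q* = 6.
TR = 86·6 = 516. TC = 654 + 228 = 882. Profit = 516 − 882 = -$366.
Shutting down would mean losing the fixed cost of $654, so operating at a loss of $366 is better by $288.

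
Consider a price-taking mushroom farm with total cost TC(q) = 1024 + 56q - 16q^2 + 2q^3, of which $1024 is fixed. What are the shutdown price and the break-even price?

Shutdown price = min AVC. AVC = 56 - 16q + 2q^2, with vertex at q = 4 and minimum $24.
ATC = 1024/q + 56 - 16q + 2q^2. Setting dATC/dq = −1024/q^2 − 16 + 4q = 0 gives q = 8 (since 4·8^3 − 16·8^2 = 1024).
min ATC = 1024/8 + 56 − 16·8 + 2·8^2 = $184. That is the break-even price.
Between these two prices the firm operates at a loss; above $184 it earns a profit.

Shutdown price = $24; break-even price = $184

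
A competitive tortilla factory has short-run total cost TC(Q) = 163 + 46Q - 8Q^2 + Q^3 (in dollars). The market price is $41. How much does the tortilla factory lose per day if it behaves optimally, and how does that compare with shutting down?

Profit = -$113 at Q = 5

AVC = 46 - 8Q + Q^2 has its minimum $30 at Q = 4; price $41 clears that bar, so the firm operates.
With MC = 46 - 16Q + 3Q^2, P = MC on the upward-sloping part at Q* = 5.
TR = 41·5 = 205. TC = 163 + 155 = 318. Profit = 205 − 318 = -$113.
By producing, the firm covers all variable cost plus $50 of fixed cost; shutting down would lose the full $163.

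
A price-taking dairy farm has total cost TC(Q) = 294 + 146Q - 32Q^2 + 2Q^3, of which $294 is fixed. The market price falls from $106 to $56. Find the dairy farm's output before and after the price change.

Output falls from 10 to 9

MC = 146 - 64Q + 6Q^2; the shutdown threshold is min AVC = $18 (at Q = 8).
At P = $106 ≥ min AVC, set P = MC on the rising branch: Q = 10.
At P = $56 ≥ min AVC, set P = MC: Q = 9. The firm stays open but cuts output.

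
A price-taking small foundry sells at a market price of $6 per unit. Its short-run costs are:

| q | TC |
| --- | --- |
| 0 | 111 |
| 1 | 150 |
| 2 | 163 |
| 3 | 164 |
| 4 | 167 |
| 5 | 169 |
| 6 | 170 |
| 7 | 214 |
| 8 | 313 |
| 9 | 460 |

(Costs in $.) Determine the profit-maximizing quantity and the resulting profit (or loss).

q = 0 (shut down); profit = -$111

Profit at each row (π = 6q − TC): q=0: -111; q=1: -144; q=2: -151; q=3: -146; q=4: -143; q=5: -139; q=6: -134; q=7: -172; q=8: -265; q=9: -406.
Profit is highest at q = 0. Equivalently, the lowest AVC in the table is 59/6 ≈ $9.83 at q = 6, and P = $6 falls below it — price never covers variable cost, so the firm shuts down and loses only its fixed cost.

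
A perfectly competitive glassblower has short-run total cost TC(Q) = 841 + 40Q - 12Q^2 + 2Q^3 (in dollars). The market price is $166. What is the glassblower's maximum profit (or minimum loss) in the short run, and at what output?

AVC = 40 - 12Q + 2Q^2 has its minimum $22 at Q = 3; price $166 clears that bar, so the firm operates.
With MC = 40 - 24Q + 6Q^2, P = MC on the upward-sloping part at Q* = 7.
TR = 166·7 = 1162. TC = 841 + 378 = 1219. Profit = 1162 − 1219 = -$57.
That loss of $57 beats the $841 the firm would lose by shutting down; producing recovers $784 of fixed cost.

Profit = -$57 at Q = 7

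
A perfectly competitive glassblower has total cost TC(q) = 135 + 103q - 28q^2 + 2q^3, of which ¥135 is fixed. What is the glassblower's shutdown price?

The firm shuts down when price falls below the minimum of average variable cost. AVC = VC/q = 103 - 28q + 2q^2.
At the minimum of AVC, MC = AVC. MC = 103 - 56q + 6q^2; setting MC = AVC gives 4q^2 - 28q = 0, so q = 7. min AVC = 5.
The firm shuts down for any P below ¥5.

¥5 per unit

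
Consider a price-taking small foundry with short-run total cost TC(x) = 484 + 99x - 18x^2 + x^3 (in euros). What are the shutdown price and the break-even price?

Shutdown price = €18; break-even price = €66

AVC = 99 - 18x + x^2; minimized at x = 9, giving min AVC = €18. That is the shutdown price.
ATC = 484/x + 99 - 18x + x^2. Setting dATC/dx = −484/x^2 − 18 + 2x = 0 gives x = 11 (since 2·11^3 − 18·11^2 = 484).
min ATC = 484/11 + 99 − 18·11 + 11^2 = €66. That is the break-even price.
Between these two prices the firm operates at a loss; above €66 it earns a profit.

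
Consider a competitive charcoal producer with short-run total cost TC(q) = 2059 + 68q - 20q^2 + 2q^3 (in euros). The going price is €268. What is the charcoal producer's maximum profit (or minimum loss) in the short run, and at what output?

Profit = -€59 at q = 10

AVC = 68 - 20q + 2q^2; min AVC = €18 at q = 5. Since P = €268 ≥ min AVC, the firm produces.
With MC = 68 - 40q + 6q^2, P = MC on the upward-sloping part at q* = 10.
TR = 268·10 = 2680. TC = 2059 + 680 = 2739. Profit = 2680 − 2739 = -€59.
That loss of €59 beats the €2059 the firm would lose by shutting down; producing recovers €2000 of fixed cost.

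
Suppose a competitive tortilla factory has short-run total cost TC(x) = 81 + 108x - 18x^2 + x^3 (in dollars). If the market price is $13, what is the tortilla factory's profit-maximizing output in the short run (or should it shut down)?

Strip out fixed cost: VC = 108x - 18x^2 + x^3. Then AVC = 108 - 18x + x^2 and MC = 108 - 36x + 3x^2.
AVC is minimized where dAVC/dx = -18 + 2x = 0, at x = 9; min AVC = 108 - 18·9 + 9^2 = $27.
P = $13 lies below min AVC = $27; no output level covers variable cost.
The firm minimizes its loss by shutting down and losing only its fixed cost of $81.

Shut down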